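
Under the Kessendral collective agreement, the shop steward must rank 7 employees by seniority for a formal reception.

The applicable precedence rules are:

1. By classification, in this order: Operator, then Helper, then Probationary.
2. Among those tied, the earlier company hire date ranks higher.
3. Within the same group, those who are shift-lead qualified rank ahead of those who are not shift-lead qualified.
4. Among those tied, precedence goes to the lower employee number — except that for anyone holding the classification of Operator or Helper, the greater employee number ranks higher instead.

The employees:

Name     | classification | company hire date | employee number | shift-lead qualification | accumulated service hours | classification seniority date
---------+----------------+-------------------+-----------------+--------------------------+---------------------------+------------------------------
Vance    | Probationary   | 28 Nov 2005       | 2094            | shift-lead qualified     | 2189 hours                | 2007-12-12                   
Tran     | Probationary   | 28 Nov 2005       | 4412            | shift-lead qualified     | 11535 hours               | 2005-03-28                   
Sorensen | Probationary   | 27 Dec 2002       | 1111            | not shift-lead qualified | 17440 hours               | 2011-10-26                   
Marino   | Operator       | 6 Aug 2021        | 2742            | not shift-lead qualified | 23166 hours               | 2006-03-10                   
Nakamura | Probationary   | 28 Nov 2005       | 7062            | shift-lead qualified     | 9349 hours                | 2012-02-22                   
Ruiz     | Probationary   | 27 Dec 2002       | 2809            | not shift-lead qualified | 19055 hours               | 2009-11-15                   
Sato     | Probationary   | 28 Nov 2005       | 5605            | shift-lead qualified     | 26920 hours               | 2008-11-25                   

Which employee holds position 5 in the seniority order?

By classification: Marino (Operator); then Sorensen, Ruiz, Vance, Tran, Sato and Nakamura (Probationary).
Among Sorensen, Ruiz, Vance, Tran, Sato and Nakamura, by company hire date (earlier first): Sorensen and Ruiz (27 Dec 2002) before Vance, Tran, Sato and Nakamura (28 Nov 2005).
Sorensen and Ruiz are each not shift-lead qualified, so the next rule applies.
Among Sorensen and Ruiz, by employee number (lower first): Sorensen (1111) before Ruiz (2809).
Vance, Tran, Sato and Nakamura are each shift-lead qualified, so the next rule applies.
Among Vance, Tran, Sato and Nakamura, by employee number (lower first): Vance (2094) before Tran (4412) before Sato (5605) before Nakamura (7062).
Order: Marino, Sorensen, Ruiz, Vance, Tran, Sato, Nakamura.

Tran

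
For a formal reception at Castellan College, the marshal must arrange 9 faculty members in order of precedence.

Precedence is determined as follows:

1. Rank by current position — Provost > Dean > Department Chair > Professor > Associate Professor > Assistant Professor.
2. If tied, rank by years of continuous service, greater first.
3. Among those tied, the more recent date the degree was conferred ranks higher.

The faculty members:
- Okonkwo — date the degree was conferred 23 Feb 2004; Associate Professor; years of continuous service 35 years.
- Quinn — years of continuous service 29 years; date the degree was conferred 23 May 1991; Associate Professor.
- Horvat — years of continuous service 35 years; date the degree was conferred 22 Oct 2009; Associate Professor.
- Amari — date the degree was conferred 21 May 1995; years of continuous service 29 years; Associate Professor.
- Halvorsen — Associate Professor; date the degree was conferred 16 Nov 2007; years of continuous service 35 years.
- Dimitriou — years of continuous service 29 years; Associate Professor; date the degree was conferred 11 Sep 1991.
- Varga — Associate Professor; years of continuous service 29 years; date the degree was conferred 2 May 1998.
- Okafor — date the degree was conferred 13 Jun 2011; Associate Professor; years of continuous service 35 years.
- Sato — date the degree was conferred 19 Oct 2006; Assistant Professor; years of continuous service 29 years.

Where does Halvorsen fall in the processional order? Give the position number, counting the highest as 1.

3

By current position: Okafor, Horvat, Halvorsen, Okonkwo, Varga, Amari, Dimitriou and Quinn (Associate Professor); then Sato (Assistant Professor).
Among Okafor, Horvat, Halvorsen, Okonkwo, Varga, Amari, Dimitriou and Quinn, by years of continuous service (higher first): Okafor, Horvat, Halvorsen and Okonkwo (35 years) before Varga, Amari, Dimitriou and Quinn (29 years).
Among Okafor, Horvat, Halvorsen and Okonkwo, by date the degree was conferred (later first): Okafor (13 Jun 2011) before Horvat (22 Oct 2009) before Halvorsen (16 Nov 2007) before Okonkwo (23 Feb 2004).
Among Varga, Amari, Dimitriou and Quinn, by date the degree was conferred (later first): Varga (2 May 1998) before Amari (21 May 1995) before Dimitriou (11 Sep 1991) before Quinn (23 May 1991).
Order: Okafor, Horvat, Halvorsen, Okonkwo, Varga, Amari, Dimitriou, Quinn, Sato. So position 3.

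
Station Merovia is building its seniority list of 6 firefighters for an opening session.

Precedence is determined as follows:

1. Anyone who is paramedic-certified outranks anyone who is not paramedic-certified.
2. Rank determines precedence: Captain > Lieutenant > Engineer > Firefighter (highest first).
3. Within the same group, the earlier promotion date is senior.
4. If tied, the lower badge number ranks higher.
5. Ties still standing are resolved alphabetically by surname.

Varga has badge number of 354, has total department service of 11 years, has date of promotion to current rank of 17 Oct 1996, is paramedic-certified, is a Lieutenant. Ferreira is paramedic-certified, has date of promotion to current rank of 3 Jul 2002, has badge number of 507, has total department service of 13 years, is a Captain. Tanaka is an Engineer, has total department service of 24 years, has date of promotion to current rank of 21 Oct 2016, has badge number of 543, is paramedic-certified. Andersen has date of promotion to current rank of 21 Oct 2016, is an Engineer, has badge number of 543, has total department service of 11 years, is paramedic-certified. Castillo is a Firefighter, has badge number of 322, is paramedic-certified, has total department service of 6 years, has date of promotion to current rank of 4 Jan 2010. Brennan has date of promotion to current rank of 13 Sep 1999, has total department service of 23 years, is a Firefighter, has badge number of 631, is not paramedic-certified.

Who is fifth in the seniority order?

By the first rule: Ferreira, Varga, Andersen, Tanaka and Castillo (each paramedic-certified); then Brennan (not paramedic-certified).
Among Ferreira, Varga, Andersen, Tanaka and Castillo, by rank: Ferreira (Captain) before Varga (Lieutenant) before Andersen and Tanaka (Engineer) before Castillo (Firefighter).
Andersen and Tanaka both have date of promotion to current rank 21 Oct 2016, so the next rule applies.
Andersen and Tanaka both have badge number 543, so the next rule applies.
Among Andersen and Tanaka, alphabetically by surname: Andersen before Tanaka.
Order: Ferreira, Varga, Andersen, Tanaka, Castillo, Brennan.

Castillo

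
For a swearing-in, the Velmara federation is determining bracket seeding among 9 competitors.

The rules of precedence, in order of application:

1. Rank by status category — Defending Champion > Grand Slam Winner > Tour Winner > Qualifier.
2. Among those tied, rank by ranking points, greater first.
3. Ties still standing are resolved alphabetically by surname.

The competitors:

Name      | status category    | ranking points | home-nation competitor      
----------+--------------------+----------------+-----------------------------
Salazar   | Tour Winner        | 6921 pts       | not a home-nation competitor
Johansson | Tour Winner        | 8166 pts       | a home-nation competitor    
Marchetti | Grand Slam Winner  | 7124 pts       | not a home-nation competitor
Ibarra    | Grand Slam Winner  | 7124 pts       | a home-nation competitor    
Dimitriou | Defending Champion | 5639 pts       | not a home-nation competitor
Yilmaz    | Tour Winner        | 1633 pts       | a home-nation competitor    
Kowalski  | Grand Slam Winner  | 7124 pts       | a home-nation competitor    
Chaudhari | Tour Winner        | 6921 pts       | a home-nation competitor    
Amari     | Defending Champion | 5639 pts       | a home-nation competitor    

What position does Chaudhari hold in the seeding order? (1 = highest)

By status category: Amari and Dimitriou (Defending Champion); then Ibarra, Kowalski and Marchetti (Grand Slam Winner); then Johansson, Chaudhari, Salazar and Yilmaz (Tour Winner).
Amari and Dimitriou both have ranking points 5639 pts, so the next rule applies.
Among Amari and Dimitriou, alphabetically by surname: Amari before Dimitriou.
Ibarra, Kowalski and Marchetti all have ranking points 7124 pts, so the next rule applies.
Among Ibarra, Kowalski and Marchetti, alphabetically by surname: Ibarra before Kowalski before Marchetti.
Among Johansson, Chaudhari, Salazar and Yilmaz, by ranking points (higher first): Johansson (8166 pts) before Chaudhari and Salazar (6921 pts) before Yilmaz (1633 pts).
Among Chaudhari and Salazar, alphabetically by surname: Chaudhari before Salazar.
Order: Amari, Dimitriou, Ibarra, Kowalski, Marchetti, Johansson, Chaudhari, Salazar, Yilmaz. So position 7.

7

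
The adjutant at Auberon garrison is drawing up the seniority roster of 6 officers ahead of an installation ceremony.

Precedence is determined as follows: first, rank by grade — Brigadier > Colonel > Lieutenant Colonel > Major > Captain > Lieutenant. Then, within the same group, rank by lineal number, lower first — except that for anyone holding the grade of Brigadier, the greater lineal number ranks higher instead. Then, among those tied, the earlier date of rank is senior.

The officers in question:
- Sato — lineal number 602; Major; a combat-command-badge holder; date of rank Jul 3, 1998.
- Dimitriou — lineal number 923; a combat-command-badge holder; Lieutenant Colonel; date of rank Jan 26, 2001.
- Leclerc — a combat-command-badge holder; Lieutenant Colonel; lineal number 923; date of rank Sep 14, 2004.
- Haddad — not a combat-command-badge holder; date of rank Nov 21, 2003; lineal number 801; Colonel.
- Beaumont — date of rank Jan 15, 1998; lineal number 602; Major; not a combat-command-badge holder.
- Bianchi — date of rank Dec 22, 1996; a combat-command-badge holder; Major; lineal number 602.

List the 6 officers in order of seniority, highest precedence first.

Haddad, Dimitriou, Leclerc, Bianchi, Beaumont, Sato

By grade: Haddad (Colonel); then Dimitriou and Leclerc (Lieutenant Colonel); then Bianchi, Beaumont and Sato (Major).
Dimitriou and Leclerc both have lineal number 923, so the next rule applies.
Among Dimitriou and Leclerc, by date of rank (earlier first): Dimitriou (Jan 26, 2001) before Leclerc (Sep 14, 2004).
Bianchi, Beaumont and Sato all have lineal number 602, so the next rule applies.
Among Bianchi, Beaumont and Sato, by date of rank (earlier first): Bianchi (Dec 22, 1996) before Beaumont (Jan 15, 1998) before Sato (Jul 3, 1998).
Full order: Haddad, Dimitriou, Leclerc, Bianchi, Beaumont, Sato.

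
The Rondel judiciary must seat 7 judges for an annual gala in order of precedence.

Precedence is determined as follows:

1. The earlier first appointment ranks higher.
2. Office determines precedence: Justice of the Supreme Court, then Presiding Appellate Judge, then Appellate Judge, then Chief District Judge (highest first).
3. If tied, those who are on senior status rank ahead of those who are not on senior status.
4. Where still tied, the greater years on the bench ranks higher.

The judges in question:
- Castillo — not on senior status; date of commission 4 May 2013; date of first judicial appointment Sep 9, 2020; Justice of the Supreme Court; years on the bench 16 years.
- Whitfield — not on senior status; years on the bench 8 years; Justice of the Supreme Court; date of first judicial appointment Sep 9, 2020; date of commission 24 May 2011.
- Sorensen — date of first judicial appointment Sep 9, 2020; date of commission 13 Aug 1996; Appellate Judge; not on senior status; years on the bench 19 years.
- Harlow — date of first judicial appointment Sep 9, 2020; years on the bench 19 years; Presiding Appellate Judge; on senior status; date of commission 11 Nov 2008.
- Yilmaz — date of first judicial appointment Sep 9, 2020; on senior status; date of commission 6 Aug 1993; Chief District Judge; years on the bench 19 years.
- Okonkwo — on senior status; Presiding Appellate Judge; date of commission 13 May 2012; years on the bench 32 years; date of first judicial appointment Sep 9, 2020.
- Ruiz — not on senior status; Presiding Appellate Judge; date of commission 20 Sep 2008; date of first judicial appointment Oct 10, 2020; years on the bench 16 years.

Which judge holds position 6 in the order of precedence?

Yilmaz

By date of first judicial appointment (earlier first): Castillo, Whitfield, Okonkwo, Harlow, Sorensen and Yilmaz (each Sep 9, 2020); then Ruiz (Oct 10, 2020).
Among Castillo, Whitfield, Okonkwo, Harlow, Sorensen and Yilmaz, by office: Castillo and Whitfield (Justice of the Supreme Court) before Okonkwo and Harlow (Presiding Appellate Judge) before Sorensen (Appellate Judge) before Yilmaz (Chief District Judge).
Castillo and Whitfield are each not on senior status, so the next rule applies.
Among Castillo and Whitfield, by years on the bench (higher first): Castillo (16 years) before Whitfield (8 years).
Okonkwo and Harlow are each on senior status, so the next rule applies.
Among Okonkwo and Harlow, by years on the bench (higher first): Okonkwo (32 years) before Harlow (19 years).
Order: Castillo, Whitfield, Okonkwo, Harlow, Sorensen, Yilmaz, Ruiz.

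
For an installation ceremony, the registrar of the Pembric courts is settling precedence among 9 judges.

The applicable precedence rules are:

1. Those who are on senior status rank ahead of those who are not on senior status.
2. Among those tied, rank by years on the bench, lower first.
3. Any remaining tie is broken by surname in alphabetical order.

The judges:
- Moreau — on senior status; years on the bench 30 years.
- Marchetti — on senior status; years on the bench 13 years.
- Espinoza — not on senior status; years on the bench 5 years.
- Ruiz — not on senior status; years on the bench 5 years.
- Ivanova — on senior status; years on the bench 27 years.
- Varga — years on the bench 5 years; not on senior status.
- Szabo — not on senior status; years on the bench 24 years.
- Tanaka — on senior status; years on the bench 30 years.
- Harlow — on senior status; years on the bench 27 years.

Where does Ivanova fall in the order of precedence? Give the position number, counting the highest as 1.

3

By the first rule: Marchetti, Harlow, Ivanova, Moreau and Tanaka (each on senior status); then Espinoza, Ruiz, Varga and Szabo (each not on senior status).
Among Marchetti, Harlow, Ivanova, Moreau and Tanaka, by years on the bench (lower first): Marchetti (13 years) before Harlow and Ivanova (27 years) before Moreau and Tanaka (30 years).
Among Harlow and Ivanova, alphabetically by surname: Harlow before Ivanova.
Among Moreau and Tanaka, alphabetically by surname: Moreau before Tanaka.
Among Espinoza, Ruiz, Varga and Szabo, by years on the bench (lower first): Espinoza, Ruiz and Varga (5 years) before Szabo (24 years).
Among Espinoza, Ruiz and Varga, alphabetically by surname: Espinoza before Ruiz before Varga.
Order: Marchetti, Harlow, Ivanova, Moreau, Tanaka, Espinoza, Ruiz, Varga, Szabo. So position 3.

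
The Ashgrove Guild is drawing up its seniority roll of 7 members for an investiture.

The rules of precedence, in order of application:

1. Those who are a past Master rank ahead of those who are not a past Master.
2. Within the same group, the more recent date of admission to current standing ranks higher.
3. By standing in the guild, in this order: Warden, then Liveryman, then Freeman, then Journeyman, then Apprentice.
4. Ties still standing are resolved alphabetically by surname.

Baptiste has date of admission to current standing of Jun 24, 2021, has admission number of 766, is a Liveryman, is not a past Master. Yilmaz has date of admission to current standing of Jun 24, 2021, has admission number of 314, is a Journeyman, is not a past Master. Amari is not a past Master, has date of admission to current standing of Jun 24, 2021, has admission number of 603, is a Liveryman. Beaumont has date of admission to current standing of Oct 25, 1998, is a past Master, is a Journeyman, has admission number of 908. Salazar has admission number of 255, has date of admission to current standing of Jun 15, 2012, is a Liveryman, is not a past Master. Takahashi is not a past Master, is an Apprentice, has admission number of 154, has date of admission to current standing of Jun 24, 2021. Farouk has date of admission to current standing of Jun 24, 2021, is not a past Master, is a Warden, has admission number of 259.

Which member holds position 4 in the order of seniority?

Baptiste

By the first rule: Beaumont (a past Master); then Farouk, Amari, Baptiste, Yilmaz, Takahashi and Salazar (each not a past Master).
Among Farouk, Amari, Baptiste, Yilmaz, Takahashi and Salazar, by date of admission to current standing (later first): Farouk, Amari, Baptiste, Yilmaz and Takahashi (Jun 24, 2021) before Salazar (Jun 15, 2012).
Among Farouk, Amari, Baptiste, Yilmaz and Takahashi, by standing in the guild: Farouk (Warden) before Amari and Baptiste (Liveryman) before Yilmaz (Journeyman) before Takahashi (Apprentice).
Among Amari and Baptiste, alphabetically by surname: Amari before Baptiste.
Order: Beaumont, Farouk, Amari, Baptiste, Yilmaz, Takahashi, Salazar.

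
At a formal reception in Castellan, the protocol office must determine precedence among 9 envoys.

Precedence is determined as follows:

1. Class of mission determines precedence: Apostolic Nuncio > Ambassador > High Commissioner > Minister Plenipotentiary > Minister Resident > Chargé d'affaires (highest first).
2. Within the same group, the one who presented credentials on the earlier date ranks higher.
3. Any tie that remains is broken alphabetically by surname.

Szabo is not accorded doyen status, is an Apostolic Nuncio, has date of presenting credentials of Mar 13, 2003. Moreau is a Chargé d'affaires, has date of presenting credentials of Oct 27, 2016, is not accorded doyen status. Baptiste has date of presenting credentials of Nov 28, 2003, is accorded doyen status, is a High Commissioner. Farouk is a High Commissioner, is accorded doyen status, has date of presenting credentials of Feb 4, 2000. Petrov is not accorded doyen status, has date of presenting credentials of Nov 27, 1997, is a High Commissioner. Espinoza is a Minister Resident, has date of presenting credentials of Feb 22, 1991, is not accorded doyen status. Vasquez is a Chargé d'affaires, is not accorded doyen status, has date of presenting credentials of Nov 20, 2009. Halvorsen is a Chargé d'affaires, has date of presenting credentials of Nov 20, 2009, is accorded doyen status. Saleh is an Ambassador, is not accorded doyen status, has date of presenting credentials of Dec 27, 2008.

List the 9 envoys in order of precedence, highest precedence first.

By class of mission: Szabo (Apostolic Nuncio); then Saleh (Ambassador); then Petrov, Farouk and Baptiste (High Commissioner); then Espinoza (Minister Resident); then Halvorsen, Vasquez and Moreau (Chargé d'affaires).
Among Petrov, Farouk and Baptiste, by date of presenting credentials (earlier first): Petrov (Nov 27, 1997) before Farouk (Feb 4, 2000) before Baptiste (Nov 28, 2003).
Among Halvorsen, Vasquez and Moreau, by date of presenting credentials (earlier first): Halvorsen and Vasquez (Nov 20, 2009) before Moreau (Oct 27, 2016).
Among Halvorsen and Vasquez, alphabetically by surname: Halvorsen before Vasquez.
Full order: Szabo, Saleh, Petrov, Farouk, Baptiste, Espinoza, Halvorsen, Vasquez, Moreau.

Szabo, Saleh, Petrov, Farouk, Baptiste, Espinoza, Halvorsen, Vasquez, Moreau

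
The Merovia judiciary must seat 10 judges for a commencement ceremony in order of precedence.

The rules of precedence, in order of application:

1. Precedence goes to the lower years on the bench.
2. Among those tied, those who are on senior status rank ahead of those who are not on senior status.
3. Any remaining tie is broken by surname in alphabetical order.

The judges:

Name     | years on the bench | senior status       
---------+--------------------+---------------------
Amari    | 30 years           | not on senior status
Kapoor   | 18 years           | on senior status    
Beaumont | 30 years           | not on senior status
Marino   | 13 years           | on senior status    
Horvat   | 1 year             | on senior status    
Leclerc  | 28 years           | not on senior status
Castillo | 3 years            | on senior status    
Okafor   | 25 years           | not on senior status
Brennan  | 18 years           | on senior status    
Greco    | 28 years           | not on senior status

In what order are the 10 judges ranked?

By years on the bench (lower first): Horvat (1 year); then Castillo (3 years); then Marino (13 years); then Brennan and Kapoor (both 18 years); then Okafor (25 years); then Greco and Leclerc (both 28 years); then Amari and Beaumont (both 30 years).
Brennan and Kapoor are each on senior status, so the next rule applies.
Among Brennan and Kapoor, alphabetically by surname: Brennan before Kapoor.
Greco and Leclerc are each not on senior status, so the next rule applies.
Among Greco and Leclerc, alphabetically by surname: Greco before Leclerc.
Amari and Beaumont are each not on senior status, so the next rule applies.
Among Amari and Beaumont, alphabetically by surname: Amari before Beaumont.
Full order: Horvat, Castillo, Marino, Brennan, Kapoor, Okafor, Greco, Leclerc, Amari, Beaumont.

Horvat, Castillo, Marino, Brennan, Kapoor, Okafor, Greco, Leclerc, Amari, Beaumont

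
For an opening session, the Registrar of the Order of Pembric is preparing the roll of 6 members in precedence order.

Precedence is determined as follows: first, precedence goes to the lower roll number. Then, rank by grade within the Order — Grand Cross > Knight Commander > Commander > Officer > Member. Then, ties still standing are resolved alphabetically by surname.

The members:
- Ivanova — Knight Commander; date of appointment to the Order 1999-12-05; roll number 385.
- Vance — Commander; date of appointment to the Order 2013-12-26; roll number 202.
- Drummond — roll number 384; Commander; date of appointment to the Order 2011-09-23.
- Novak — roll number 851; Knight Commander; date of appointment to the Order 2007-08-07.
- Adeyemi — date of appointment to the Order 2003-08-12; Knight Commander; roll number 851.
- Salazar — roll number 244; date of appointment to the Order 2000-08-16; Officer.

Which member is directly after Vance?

By roll number (lower first): Vance (202); then Salazar (244); then Drummond (384); then Ivanova (385); then Adeyemi and Novak (both 851).
Adeyemi and Novak are each Knight Commander, so the next rule applies.
Among Adeyemi and Novak, alphabetically by surname: Adeyemi before Novak.
Order: Vance, Salazar, Drummond, Ivanova, Adeyemi, Novak.

Salazar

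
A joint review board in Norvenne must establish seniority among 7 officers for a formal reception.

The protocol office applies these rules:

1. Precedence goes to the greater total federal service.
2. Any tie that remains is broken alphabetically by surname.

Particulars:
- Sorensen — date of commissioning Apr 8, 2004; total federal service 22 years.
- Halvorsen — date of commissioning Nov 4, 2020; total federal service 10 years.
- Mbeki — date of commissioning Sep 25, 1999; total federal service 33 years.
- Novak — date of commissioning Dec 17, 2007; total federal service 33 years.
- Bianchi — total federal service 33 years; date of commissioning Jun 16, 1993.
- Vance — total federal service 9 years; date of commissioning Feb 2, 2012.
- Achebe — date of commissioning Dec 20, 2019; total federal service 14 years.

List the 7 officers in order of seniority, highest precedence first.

By total federal service (higher first): Bianchi, Mbeki and Novak (each 33 years); then Sorensen (22 years); then Achebe (14 years); then Halvorsen (10 years); then Vance (9 years).
Among Bianchi, Mbeki and Novak, alphabetically by surname: Bianchi before Mbeki before Novak.
Full order: Bianchi, Mbeki, Novak, Sorensen, Achebe, Halvorsen, Vance.

Bianchi, Mbeki, Novak, Sorensen, Achebe, Halvorsen, Vance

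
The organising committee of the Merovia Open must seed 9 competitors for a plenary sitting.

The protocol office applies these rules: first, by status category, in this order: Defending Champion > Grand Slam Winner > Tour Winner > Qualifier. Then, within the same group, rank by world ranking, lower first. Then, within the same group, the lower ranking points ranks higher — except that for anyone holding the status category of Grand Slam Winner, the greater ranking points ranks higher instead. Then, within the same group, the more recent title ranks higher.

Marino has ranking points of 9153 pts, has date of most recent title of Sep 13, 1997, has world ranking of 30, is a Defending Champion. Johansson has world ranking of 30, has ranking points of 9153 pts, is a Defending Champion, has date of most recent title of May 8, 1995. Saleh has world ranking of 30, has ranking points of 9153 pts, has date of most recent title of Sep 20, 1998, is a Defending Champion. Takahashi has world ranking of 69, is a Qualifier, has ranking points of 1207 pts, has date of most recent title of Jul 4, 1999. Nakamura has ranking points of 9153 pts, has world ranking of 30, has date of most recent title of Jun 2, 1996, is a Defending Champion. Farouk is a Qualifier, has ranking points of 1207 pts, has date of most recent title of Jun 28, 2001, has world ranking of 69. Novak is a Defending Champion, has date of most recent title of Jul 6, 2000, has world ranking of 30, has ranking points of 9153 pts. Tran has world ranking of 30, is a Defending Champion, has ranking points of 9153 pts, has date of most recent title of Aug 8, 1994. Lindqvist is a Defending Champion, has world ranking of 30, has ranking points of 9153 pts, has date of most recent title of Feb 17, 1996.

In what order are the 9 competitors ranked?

By status category: Novak, Saleh, Marino, Nakamura, Lindqvist, Johansson and Tran (Defending Champion); then Farouk and Takahashi (Qualifier).
Novak, Saleh, Marino, Nakamura, Lindqvist, Johansson and Tran all have world ranking 30, so the next rule applies.
Novak, Saleh, Marino, Nakamura, Lindqvist, Johansson and Tran all have ranking points 9153 pts, so the next rule applies.
Among Novak, Saleh, Marino, Nakamura, Lindqvist, Johansson and Tran, by date of most recent title (later first): Novak (Jul 6, 2000) before Saleh (Sep 20, 1998) before Marino (Sep 13, 1997) before Nakamura (Jun 2, 1996) before Lindqvist (Feb 17, 1996) before Johansson (May 8, 1995) before Tran (Aug 8, 1994).
Farouk and Takahashi both have world ranking 69, so the next rule applies.
Farouk and Takahashi both have ranking points 1207 pts, so the next rule applies.
Among Farouk and Takahashi, by date of most recent title (later first): Farouk (Jun 28, 2001) before Takahashi (Jul 4, 1999).
Full order: Novak, Saleh, Marino, Nakamura, Lindqvist, Johansson, Tran, Farouk, Takahashi.

Novak, Saleh, Marino, Nakamura, Lindqvist, Johansson, Tran, Farouk, Takahashi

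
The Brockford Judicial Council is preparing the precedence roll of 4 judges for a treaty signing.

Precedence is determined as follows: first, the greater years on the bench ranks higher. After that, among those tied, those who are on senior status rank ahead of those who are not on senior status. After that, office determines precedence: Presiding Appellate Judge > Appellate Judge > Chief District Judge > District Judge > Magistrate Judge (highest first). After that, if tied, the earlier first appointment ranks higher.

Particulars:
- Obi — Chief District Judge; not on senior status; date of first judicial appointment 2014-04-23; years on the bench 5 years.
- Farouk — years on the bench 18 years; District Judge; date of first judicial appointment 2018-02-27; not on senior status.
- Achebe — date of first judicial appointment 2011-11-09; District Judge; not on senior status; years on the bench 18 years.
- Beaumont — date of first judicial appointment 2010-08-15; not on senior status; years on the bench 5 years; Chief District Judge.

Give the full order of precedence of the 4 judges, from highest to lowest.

Achebe, Farouk, Beaumont, Obi

By years on the bench (higher first): Achebe and Farouk (both 18 years); then Beaumont and Obi (both 5 years).
Achebe and Farouk are each not on senior status, so the next rule applies.
Achebe and Farouk are each District Judge, so the next rule applies.
Among Achebe and Farouk, by date of first judicial appointment (earlier first): Achebe (2011-11-09) before Farouk (2018-02-27).
Beaumont and Obi are each not on senior status, so the next rule applies.
Beaumont and Obi are each Chief District Judge, so the next rule applies.
Among Beaumont and Obi, by date of first judicial appointment (earlier first): Beaumont (2010-08-15) before Obi (2014-04-23).
Full order: Achebe, Farouk, Beaumont, Obi.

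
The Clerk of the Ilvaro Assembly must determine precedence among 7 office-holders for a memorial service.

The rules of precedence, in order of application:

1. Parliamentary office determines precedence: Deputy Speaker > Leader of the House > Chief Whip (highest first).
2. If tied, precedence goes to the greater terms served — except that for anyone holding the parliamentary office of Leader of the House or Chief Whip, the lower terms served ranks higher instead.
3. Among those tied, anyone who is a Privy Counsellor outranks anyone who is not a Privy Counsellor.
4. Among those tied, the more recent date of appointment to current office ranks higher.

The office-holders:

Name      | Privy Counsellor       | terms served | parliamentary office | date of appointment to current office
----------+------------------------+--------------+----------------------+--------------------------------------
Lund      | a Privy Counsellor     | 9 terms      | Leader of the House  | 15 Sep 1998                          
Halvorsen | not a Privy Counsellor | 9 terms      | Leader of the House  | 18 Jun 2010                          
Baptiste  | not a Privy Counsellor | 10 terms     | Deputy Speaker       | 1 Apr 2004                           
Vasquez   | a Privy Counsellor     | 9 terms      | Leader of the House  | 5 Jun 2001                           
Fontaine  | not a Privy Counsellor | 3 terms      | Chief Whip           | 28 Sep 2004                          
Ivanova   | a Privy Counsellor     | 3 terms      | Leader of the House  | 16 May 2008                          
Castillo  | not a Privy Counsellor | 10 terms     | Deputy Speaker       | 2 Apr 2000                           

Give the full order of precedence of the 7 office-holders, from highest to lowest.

By parliamentary office: Baptiste and Castillo (Deputy Speaker); then Ivanova, Vasquez, Lund and Halvorsen (Leader of the House); then Fontaine (Chief Whip).
Baptiste and Castillo both have terms served 10 terms, so the next rule applies.
Baptiste and Castillo are each not a Privy Counsellor, so the next rule applies.
Among Baptiste and Castillo, by date of appointment to current office (later first): Baptiste (1 Apr 2004) before Castillo (2 Apr 2000).
Among Ivanova, Vasquez, Lund and Halvorsen, by terms served (lower first) (reversed rule for this group): Ivanova (3 terms) before Vasquez, Lund and Halvorsen (9 terms).
Among Vasquez, Lund and Halvorsen, a Privy Counsellor before not a Privy Counsellor: Vasquez and Lund (a Privy Counsellor) before Halvorsen (not a Privy Counsellor).
Among Vasquez and Lund, by date of appointment to current office (later first): Vasquez (5 Jun 2001) before Lund (15 Sep 1998).
Full order: Baptiste, Castillo, Ivanova, Vasquez, Lund, Halvorsen, Fontaine.

Baptiste, Castillo, Ivanova, Vasquez, Lund, Halvorsen, Fontaine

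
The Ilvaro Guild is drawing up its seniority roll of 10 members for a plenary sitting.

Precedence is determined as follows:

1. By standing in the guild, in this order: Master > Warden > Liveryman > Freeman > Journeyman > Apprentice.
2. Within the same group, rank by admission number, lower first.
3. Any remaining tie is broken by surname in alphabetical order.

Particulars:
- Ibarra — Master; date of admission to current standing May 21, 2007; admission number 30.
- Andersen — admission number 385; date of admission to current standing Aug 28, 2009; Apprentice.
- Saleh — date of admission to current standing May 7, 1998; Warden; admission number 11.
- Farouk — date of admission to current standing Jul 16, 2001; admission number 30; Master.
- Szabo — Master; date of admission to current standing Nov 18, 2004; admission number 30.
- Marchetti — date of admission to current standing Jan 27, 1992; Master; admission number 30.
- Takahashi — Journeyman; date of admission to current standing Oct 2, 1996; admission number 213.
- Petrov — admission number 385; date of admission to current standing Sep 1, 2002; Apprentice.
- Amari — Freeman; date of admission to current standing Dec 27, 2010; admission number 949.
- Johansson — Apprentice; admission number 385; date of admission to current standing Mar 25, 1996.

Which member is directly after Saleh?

Amari

By standing in the guild: Farouk, Ibarra, Marchetti and Szabo (Master); then Saleh (Warden); then Amari (Freeman); then Takahashi (Journeyman); then Andersen, Johansson and Petrov (Apprentice).
Farouk, Ibarra, Marchetti and Szabo all have admission number 30, so the next rule applies.
Among Farouk, Ibarra, Marchetti and Szabo, alphabetically by surname: Farouk before Ibarra before Marchetti before Szabo.
Andersen, Johansson and Petrov all have admission number 385, so the next rule applies.
Among Andersen, Johansson and Petrov, alphabetically by surname: Andersen before Johansson before Petrov.
Order: Farouk, Ibarra, Marchetti, Szabo, Saleh, Amari, Takahashi, Andersen, Johansson, Petrov.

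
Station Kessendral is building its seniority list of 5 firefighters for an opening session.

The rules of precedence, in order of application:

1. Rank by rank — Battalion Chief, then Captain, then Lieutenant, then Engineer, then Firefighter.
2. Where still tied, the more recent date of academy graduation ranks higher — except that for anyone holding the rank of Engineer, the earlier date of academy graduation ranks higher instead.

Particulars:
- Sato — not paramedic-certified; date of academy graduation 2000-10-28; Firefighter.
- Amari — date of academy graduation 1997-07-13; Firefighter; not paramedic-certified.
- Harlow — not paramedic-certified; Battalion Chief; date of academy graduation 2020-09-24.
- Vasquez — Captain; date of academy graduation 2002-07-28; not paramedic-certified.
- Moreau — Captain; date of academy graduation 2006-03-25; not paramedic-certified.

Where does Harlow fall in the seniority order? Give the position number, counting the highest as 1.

By rank: Harlow (Battalion Chief); then Moreau and Vasquez (Captain); then Sato and Amari (Firefighter).
Among Moreau and Vasquez, by date of academy graduation (later first): Moreau (2006-03-25) before Vasquez (2002-07-28).
Among Sato and Amari, by date of academy graduation (later first): Sato (2000-10-28) before Amari (1997-07-13).
Order: Harlow, Moreau, Vasquez, Sato, Amari. So position 1.

1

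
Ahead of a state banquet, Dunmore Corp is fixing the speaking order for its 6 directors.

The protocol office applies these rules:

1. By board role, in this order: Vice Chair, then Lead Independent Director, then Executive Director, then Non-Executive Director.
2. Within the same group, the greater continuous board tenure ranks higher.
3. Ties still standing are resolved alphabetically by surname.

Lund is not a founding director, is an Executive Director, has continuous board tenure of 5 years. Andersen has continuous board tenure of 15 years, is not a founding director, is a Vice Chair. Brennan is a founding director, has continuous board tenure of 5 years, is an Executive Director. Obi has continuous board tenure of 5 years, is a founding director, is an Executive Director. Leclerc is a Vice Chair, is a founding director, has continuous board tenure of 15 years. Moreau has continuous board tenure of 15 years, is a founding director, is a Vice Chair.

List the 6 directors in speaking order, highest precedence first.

By board role: Andersen, Leclerc and Moreau (Vice Chair); then Brennan, Lund and Obi (Executive Director).
Andersen, Leclerc and Moreau all have continuous board tenure 15 years, so the next rule applies.
Among Andersen, Leclerc and Moreau, alphabetically by surname: Andersen before Leclerc before Moreau.
Brennan, Lund and Obi all have continuous board tenure 5 years, so the next rule applies.
Among Brennan, Lund and Obi, alphabetically by surname: Brennan before Lund before Obi.
Full order: Andersen, Leclerc, Moreau, Brennan, Lund, Obi.

Andersen, Leclerc, Moreau, Brennan, Lund, Obi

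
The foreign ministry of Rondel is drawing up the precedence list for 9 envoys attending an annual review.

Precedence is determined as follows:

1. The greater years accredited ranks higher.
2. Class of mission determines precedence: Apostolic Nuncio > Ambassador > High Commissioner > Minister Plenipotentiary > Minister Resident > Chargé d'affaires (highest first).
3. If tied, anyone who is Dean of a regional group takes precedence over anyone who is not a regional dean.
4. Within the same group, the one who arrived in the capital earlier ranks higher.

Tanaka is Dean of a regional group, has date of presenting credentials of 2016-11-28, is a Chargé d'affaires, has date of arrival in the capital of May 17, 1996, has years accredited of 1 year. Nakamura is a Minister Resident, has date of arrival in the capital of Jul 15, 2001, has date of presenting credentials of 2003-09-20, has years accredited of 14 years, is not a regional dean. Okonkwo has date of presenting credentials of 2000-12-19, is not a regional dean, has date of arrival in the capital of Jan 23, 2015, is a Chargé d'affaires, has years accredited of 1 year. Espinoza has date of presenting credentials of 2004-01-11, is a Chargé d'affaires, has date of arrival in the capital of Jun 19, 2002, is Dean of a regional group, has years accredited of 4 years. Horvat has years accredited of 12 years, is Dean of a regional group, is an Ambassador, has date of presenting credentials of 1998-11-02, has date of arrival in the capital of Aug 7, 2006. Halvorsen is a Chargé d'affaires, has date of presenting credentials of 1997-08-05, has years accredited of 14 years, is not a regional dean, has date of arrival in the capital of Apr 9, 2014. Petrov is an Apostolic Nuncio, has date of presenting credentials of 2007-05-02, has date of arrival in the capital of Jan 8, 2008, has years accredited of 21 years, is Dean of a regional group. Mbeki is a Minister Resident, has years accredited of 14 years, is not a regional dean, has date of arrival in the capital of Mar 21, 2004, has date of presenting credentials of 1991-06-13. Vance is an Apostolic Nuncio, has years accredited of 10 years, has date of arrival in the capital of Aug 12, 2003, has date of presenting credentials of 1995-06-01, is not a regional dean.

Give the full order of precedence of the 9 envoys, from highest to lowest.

By years accredited (higher first): Petrov (21 years); then Nakamura, Mbeki and Halvorsen (each 14 years); then Horvat (12 years); then Vance (10 years); then Espinoza (4 years); then Tanaka and Okonkwo (both 1 year).
Among Nakamura, Mbeki and Halvorsen, by class of mission: Nakamura and Mbeki (Minister Resident) before Halvorsen (Chargé d'affaires).
Nakamura and Mbeki are each not a regional dean, so the next rule applies.
Among Nakamura and Mbeki, by date of arrival in the capital (earlier first): Nakamura (Jul 15, 2001) before Mbeki (Mar 21, 2004).
Tanaka and Okonkwo are each Chargé d'affaires, so the next rule applies.
Among Tanaka and Okonkwo, Dean of a regional group before not a regional dean: Tanaka (Dean of a regional group) before Okonkwo (not a regional dean).
Full order: Petrov, Nakamura, Mbeki, Halvorsen, Horvat, Vance, Espinoza, Tanaka, Okonkwo.

Petrov, Nakamura, Mbeki, Halvorsen, Horvat, Vance, Espinoza, Tanaka, Okonkwo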